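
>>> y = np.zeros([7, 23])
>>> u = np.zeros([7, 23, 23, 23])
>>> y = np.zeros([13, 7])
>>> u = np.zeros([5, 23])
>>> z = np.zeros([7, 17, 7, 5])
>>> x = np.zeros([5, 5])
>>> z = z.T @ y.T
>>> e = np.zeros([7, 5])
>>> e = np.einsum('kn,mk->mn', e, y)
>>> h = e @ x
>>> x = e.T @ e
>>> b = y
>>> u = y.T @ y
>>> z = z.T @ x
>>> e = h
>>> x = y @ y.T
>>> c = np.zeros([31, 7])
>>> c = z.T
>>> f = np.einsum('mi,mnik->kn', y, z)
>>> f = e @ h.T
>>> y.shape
(13, 7)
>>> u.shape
(7, 7)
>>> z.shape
(13, 17, 7, 5)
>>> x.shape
(13, 13)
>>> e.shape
(13, 5)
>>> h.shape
(13, 5)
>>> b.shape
(13, 7)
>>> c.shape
(5, 7, 17, 13)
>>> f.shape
(13, 13)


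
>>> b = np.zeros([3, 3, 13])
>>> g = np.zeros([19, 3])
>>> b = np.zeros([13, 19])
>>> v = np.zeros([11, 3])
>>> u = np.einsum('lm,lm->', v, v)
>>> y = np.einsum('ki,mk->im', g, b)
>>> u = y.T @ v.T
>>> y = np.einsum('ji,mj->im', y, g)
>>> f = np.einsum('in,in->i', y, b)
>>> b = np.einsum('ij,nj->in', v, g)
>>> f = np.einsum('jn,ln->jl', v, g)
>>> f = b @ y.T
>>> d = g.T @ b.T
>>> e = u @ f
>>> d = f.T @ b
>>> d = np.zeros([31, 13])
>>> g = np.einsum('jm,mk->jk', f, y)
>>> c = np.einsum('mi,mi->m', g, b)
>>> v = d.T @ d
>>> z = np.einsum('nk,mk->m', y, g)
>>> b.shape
(11, 19)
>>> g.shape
(11, 19)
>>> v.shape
(13, 13)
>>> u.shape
(13, 11)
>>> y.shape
(13, 19)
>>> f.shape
(11, 13)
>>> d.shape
(31, 13)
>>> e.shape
(13, 13)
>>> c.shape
(11,)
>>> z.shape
(11,)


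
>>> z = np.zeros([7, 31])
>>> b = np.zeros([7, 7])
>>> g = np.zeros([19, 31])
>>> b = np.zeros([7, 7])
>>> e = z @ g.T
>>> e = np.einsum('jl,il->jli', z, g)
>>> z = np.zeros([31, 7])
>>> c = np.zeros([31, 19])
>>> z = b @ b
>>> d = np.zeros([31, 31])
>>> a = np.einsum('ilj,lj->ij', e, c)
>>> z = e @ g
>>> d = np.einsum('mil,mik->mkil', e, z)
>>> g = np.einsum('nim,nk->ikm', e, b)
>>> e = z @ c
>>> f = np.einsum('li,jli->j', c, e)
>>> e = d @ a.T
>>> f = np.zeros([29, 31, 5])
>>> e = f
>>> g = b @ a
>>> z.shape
(7, 31, 31)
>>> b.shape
(7, 7)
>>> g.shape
(7, 19)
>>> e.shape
(29, 31, 5)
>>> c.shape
(31, 19)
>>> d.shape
(7, 31, 31, 19)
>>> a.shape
(7, 19)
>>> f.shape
(29, 31, 5)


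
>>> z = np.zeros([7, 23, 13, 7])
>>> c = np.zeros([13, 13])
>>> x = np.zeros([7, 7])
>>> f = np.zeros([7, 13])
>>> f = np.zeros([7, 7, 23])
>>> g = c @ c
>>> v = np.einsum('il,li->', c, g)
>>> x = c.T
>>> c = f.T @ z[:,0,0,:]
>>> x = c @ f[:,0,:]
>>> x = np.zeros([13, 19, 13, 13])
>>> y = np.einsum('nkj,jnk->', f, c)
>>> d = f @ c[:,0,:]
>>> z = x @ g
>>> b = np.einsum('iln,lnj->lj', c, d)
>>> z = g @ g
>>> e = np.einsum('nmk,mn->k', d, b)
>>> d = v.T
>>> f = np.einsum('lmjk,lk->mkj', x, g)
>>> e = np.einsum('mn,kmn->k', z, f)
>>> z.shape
(13, 13)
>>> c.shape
(23, 7, 7)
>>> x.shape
(13, 19, 13, 13)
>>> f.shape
(19, 13, 13)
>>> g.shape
(13, 13)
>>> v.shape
()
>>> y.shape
()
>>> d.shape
()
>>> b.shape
(7, 7)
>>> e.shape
(19,)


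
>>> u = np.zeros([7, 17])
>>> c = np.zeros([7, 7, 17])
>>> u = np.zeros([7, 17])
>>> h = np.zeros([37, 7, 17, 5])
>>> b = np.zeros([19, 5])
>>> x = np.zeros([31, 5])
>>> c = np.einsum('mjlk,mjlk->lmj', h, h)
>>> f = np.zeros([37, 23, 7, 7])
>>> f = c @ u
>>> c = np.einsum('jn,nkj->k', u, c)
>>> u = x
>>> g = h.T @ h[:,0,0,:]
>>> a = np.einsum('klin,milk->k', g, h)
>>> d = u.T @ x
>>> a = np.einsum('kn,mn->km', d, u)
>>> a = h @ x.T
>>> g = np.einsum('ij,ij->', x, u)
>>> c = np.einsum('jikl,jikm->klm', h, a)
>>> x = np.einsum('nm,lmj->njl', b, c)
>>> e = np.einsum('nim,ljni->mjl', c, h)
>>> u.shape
(31, 5)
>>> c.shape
(17, 5, 31)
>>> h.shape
(37, 7, 17, 5)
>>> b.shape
(19, 5)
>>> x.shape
(19, 31, 17)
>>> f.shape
(17, 37, 17)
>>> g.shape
()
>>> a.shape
(37, 7, 17, 31)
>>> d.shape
(5, 5)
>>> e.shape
(31, 7, 37)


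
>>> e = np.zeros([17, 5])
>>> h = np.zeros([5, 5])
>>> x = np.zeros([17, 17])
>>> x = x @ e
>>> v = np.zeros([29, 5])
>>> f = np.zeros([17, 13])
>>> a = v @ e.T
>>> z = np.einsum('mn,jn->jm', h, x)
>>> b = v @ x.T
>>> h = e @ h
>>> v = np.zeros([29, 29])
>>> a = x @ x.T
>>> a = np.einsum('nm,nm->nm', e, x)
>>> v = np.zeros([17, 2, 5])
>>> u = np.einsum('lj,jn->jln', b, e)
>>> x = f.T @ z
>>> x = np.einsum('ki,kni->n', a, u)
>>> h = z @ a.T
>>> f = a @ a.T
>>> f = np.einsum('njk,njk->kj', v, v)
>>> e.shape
(17, 5)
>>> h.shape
(17, 17)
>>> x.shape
(29,)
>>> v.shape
(17, 2, 5)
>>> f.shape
(5, 2)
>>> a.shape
(17, 5)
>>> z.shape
(17, 5)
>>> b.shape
(29, 17)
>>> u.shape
(17, 29, 5)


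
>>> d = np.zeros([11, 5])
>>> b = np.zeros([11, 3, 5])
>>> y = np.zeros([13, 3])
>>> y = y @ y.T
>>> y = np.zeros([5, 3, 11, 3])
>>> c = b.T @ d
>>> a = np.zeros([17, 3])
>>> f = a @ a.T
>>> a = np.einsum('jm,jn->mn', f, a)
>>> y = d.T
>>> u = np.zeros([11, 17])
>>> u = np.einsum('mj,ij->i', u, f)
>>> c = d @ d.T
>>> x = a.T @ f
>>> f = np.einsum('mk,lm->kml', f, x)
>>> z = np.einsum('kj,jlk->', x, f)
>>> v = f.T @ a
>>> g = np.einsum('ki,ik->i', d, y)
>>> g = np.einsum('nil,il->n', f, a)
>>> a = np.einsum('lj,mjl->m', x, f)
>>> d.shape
(11, 5)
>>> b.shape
(11, 3, 5)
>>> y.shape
(5, 11)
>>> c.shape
(11, 11)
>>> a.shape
(17,)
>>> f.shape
(17, 17, 3)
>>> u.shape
(17,)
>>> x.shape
(3, 17)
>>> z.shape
()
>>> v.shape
(3, 17, 3)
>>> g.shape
(17,)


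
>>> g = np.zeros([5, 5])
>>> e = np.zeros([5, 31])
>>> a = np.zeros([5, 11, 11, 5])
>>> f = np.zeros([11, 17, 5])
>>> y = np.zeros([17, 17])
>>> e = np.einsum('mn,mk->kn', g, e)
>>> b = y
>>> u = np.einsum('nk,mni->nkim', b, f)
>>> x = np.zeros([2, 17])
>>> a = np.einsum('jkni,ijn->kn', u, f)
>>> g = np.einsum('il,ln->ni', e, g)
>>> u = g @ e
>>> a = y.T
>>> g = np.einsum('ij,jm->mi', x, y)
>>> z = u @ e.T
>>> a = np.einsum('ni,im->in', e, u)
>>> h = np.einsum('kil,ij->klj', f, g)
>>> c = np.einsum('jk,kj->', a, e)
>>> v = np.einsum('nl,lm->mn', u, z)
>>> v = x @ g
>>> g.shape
(17, 2)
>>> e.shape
(31, 5)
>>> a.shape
(5, 31)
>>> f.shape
(11, 17, 5)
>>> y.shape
(17, 17)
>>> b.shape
(17, 17)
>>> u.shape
(5, 5)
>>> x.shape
(2, 17)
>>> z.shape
(5, 31)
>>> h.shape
(11, 5, 2)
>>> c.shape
()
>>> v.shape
(2, 2)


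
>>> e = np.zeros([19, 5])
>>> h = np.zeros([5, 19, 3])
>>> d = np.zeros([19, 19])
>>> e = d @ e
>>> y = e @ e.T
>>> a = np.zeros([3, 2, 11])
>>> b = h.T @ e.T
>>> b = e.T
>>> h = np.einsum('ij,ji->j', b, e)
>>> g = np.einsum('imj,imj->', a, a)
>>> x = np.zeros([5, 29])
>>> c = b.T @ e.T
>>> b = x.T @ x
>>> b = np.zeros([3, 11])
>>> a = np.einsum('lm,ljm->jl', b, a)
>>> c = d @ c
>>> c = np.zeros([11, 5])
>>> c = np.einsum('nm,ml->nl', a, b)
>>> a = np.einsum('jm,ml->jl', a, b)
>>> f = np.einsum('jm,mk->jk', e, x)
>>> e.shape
(19, 5)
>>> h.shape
(19,)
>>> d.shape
(19, 19)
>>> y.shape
(19, 19)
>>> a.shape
(2, 11)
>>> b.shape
(3, 11)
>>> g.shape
()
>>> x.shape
(5, 29)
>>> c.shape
(2, 11)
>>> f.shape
(19, 29)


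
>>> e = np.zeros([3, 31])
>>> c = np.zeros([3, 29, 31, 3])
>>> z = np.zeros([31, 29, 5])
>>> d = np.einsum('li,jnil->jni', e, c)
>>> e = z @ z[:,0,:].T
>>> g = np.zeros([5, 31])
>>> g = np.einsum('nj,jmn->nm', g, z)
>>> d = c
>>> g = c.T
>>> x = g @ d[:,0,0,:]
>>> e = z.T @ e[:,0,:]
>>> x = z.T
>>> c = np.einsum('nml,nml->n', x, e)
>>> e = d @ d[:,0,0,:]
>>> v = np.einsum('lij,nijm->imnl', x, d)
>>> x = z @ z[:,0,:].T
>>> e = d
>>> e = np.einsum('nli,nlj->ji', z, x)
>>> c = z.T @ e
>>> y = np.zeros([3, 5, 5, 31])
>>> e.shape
(31, 5)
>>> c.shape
(5, 29, 5)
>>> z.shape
(31, 29, 5)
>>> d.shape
(3, 29, 31, 3)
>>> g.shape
(3, 31, 29, 3)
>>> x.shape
(31, 29, 31)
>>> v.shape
(29, 3, 3, 5)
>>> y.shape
(3, 5, 5, 31)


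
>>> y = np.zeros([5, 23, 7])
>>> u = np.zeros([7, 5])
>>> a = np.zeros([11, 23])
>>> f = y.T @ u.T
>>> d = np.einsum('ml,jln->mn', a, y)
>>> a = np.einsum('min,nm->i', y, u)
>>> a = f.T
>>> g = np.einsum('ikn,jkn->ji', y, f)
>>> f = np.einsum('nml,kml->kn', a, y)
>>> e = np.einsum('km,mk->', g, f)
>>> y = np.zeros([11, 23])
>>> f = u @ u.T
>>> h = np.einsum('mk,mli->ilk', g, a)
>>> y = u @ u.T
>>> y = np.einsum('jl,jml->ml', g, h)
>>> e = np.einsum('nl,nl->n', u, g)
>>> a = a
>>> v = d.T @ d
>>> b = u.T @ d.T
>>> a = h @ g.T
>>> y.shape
(23, 5)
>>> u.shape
(7, 5)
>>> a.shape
(7, 23, 7)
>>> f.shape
(7, 7)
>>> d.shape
(11, 7)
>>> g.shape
(7, 5)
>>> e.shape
(7,)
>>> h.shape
(7, 23, 5)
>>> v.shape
(7, 7)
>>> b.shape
(5, 11)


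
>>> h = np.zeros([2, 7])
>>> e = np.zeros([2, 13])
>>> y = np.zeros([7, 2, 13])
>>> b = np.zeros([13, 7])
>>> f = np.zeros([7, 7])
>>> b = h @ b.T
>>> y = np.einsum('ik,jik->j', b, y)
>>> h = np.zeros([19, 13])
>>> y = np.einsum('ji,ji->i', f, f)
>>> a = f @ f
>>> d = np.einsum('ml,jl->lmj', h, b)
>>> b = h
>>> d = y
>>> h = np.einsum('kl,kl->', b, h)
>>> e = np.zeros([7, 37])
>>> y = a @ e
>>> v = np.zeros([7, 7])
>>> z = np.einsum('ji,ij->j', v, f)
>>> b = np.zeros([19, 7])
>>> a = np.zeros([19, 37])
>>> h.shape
()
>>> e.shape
(7, 37)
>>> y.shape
(7, 37)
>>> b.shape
(19, 7)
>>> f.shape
(7, 7)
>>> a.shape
(19, 37)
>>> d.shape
(7,)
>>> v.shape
(7, 7)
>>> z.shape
(7,)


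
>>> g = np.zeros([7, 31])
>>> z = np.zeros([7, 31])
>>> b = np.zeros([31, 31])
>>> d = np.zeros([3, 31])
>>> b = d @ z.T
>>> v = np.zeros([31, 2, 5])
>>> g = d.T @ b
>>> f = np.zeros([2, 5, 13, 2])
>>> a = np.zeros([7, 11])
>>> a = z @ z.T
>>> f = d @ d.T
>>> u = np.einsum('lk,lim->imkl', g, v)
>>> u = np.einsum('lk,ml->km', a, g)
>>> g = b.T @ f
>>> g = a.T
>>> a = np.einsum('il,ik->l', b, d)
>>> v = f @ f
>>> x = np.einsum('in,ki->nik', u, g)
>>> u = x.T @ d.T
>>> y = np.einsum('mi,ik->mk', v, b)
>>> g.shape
(7, 7)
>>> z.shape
(7, 31)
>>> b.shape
(3, 7)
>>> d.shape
(3, 31)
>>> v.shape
(3, 3)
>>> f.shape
(3, 3)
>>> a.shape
(7,)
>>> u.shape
(7, 7, 3)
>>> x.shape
(31, 7, 7)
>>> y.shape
(3, 7)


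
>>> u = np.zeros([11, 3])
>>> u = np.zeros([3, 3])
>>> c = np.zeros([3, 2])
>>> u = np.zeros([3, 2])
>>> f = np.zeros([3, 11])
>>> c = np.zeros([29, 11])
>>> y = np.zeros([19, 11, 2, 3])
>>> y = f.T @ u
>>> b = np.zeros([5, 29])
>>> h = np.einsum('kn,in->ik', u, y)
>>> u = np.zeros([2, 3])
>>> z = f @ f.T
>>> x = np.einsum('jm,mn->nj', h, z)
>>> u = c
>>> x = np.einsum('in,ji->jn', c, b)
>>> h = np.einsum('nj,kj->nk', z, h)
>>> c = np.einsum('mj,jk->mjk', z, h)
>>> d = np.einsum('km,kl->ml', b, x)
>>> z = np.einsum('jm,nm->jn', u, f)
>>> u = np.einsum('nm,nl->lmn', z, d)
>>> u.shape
(11, 3, 29)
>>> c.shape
(3, 3, 11)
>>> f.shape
(3, 11)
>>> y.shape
(11, 2)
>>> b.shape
(5, 29)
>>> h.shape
(3, 11)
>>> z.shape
(29, 3)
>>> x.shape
(5, 11)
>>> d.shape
(29, 11)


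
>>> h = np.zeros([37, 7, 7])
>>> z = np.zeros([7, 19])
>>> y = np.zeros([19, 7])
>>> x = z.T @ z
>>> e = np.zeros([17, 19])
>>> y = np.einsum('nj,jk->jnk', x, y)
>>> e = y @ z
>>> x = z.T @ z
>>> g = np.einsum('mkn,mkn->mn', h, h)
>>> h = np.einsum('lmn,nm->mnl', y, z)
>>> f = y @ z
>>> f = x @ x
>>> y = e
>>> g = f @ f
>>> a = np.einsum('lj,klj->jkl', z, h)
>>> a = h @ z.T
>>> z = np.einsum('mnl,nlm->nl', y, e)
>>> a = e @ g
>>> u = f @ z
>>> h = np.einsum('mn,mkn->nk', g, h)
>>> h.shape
(19, 7)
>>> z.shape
(19, 19)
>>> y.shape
(19, 19, 19)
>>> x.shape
(19, 19)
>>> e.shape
(19, 19, 19)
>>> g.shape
(19, 19)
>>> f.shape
(19, 19)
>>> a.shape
(19, 19, 19)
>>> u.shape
(19, 19)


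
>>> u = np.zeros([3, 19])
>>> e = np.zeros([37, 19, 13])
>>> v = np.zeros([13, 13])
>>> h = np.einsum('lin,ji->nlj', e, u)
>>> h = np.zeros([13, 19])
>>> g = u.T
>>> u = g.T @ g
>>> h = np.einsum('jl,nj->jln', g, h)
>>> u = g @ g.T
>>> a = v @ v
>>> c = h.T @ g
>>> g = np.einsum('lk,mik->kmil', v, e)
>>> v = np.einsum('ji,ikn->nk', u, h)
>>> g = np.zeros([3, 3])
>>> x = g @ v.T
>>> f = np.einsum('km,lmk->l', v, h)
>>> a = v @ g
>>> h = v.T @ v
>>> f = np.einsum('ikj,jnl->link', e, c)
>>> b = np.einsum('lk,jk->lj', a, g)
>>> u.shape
(19, 19)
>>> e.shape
(37, 19, 13)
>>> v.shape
(13, 3)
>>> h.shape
(3, 3)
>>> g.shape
(3, 3)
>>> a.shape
(13, 3)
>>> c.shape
(13, 3, 3)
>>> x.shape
(3, 13)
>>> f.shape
(3, 37, 3, 19)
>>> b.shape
(13, 3)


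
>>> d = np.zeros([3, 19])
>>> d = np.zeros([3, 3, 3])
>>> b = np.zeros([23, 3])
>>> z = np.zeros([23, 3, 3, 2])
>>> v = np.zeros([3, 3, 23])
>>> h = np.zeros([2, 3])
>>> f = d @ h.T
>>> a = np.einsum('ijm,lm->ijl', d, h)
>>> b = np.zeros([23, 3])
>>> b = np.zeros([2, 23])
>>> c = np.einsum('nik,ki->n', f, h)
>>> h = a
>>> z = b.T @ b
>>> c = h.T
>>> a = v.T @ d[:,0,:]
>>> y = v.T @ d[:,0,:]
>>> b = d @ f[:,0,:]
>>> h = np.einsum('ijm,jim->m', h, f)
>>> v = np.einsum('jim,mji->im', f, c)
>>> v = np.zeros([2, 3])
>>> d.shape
(3, 3, 3)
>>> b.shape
(3, 3, 2)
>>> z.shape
(23, 23)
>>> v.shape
(2, 3)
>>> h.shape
(2,)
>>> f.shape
(3, 3, 2)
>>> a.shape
(23, 3, 3)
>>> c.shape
(2, 3, 3)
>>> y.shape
(23, 3, 3)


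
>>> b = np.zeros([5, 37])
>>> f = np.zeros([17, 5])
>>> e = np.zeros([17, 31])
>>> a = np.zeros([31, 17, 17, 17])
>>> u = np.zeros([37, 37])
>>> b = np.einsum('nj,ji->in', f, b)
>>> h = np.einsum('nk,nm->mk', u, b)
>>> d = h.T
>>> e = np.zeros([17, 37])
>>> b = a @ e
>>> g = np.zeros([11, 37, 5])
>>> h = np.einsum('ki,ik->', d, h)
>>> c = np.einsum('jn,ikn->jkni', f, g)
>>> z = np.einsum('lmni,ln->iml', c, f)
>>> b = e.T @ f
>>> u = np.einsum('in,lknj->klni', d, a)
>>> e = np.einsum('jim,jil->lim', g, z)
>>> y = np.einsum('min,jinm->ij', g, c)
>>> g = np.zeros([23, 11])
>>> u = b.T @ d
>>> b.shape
(37, 5)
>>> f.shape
(17, 5)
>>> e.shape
(17, 37, 5)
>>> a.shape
(31, 17, 17, 17)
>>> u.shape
(5, 17)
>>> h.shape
()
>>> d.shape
(37, 17)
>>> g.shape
(23, 11)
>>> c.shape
(17, 37, 5, 11)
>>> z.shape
(11, 37, 17)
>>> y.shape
(37, 17)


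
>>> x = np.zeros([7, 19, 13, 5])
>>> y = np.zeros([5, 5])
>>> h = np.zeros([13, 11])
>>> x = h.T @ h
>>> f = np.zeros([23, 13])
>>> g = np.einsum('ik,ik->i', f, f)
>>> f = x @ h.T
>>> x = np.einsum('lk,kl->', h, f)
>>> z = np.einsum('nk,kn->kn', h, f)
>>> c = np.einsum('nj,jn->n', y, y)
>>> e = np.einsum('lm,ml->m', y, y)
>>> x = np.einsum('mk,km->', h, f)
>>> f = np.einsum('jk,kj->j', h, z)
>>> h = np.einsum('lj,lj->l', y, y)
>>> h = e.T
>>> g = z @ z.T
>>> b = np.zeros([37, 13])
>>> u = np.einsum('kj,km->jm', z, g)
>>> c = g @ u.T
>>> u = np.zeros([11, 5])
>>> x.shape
()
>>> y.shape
(5, 5)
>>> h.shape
(5,)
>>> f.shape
(13,)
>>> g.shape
(11, 11)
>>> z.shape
(11, 13)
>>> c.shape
(11, 13)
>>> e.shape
(5,)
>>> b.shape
(37, 13)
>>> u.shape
(11, 5)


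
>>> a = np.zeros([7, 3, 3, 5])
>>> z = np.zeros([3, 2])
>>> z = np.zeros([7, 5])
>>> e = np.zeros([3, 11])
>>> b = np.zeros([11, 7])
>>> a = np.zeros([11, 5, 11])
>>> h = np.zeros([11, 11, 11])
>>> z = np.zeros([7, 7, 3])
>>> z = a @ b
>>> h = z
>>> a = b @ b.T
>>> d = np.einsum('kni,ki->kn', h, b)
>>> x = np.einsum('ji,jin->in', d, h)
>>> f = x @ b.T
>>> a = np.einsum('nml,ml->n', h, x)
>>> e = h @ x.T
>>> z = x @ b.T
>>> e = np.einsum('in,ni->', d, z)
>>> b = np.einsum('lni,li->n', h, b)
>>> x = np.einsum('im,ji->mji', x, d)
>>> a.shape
(11,)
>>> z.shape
(5, 11)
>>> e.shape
()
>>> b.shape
(5,)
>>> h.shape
(11, 5, 7)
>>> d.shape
(11, 5)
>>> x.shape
(7, 11, 5)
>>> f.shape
(5, 11)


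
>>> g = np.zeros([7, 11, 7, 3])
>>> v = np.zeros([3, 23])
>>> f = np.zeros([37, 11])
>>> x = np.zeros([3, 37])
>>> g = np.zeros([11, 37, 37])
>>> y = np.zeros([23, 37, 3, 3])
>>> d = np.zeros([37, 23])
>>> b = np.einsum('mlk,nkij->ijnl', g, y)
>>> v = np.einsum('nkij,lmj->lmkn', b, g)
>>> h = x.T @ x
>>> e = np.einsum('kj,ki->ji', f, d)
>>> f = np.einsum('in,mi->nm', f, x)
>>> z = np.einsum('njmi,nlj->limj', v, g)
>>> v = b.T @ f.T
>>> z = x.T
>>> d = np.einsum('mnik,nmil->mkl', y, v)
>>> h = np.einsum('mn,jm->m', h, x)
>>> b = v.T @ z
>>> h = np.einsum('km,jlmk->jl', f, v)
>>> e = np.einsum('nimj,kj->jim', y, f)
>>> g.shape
(11, 37, 37)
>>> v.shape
(37, 23, 3, 11)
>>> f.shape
(11, 3)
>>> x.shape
(3, 37)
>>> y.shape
(23, 37, 3, 3)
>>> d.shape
(23, 3, 11)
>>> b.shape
(11, 3, 23, 3)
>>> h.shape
(37, 23)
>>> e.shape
(3, 37, 3)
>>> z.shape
(37, 3)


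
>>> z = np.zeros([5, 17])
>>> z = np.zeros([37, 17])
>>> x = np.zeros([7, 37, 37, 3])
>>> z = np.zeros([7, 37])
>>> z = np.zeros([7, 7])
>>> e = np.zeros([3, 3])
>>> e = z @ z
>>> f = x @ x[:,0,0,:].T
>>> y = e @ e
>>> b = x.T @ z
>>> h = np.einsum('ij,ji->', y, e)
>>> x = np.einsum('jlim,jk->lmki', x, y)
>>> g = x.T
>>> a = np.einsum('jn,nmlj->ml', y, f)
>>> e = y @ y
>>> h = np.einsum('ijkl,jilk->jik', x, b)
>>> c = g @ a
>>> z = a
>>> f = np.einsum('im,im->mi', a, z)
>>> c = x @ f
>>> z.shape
(37, 37)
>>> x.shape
(37, 3, 7, 37)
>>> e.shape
(7, 7)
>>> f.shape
(37, 37)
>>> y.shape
(7, 7)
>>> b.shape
(3, 37, 37, 7)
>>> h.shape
(3, 37, 7)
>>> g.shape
(37, 7, 3, 37)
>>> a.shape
(37, 37)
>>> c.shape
(37, 3, 7, 37)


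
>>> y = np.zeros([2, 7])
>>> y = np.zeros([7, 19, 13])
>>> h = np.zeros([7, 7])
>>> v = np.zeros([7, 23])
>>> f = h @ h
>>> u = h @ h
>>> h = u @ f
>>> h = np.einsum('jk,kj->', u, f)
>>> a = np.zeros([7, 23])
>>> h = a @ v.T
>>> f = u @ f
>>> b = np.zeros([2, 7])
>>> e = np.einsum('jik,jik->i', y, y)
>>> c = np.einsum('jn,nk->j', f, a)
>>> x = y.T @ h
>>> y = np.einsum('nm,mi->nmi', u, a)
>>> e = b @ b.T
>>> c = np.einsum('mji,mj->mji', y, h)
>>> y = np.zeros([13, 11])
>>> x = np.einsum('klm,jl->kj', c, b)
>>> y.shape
(13, 11)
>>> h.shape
(7, 7)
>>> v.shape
(7, 23)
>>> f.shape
(7, 7)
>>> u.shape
(7, 7)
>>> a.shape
(7, 23)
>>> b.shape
(2, 7)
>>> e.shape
(2, 2)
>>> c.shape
(7, 7, 23)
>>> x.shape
(7, 2)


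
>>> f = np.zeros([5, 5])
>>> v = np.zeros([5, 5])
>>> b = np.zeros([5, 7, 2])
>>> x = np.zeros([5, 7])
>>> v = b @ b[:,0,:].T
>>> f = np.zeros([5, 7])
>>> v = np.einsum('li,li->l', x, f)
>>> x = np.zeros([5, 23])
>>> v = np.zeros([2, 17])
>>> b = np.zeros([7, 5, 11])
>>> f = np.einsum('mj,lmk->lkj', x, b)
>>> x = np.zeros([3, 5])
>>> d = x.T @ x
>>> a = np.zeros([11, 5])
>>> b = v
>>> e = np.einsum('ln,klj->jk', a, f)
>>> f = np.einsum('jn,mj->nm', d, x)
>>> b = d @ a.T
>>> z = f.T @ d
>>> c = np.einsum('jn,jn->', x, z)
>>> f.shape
(5, 3)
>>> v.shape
(2, 17)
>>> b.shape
(5, 11)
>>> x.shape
(3, 5)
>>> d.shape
(5, 5)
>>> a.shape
(11, 5)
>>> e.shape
(23, 7)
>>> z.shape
(3, 5)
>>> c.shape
()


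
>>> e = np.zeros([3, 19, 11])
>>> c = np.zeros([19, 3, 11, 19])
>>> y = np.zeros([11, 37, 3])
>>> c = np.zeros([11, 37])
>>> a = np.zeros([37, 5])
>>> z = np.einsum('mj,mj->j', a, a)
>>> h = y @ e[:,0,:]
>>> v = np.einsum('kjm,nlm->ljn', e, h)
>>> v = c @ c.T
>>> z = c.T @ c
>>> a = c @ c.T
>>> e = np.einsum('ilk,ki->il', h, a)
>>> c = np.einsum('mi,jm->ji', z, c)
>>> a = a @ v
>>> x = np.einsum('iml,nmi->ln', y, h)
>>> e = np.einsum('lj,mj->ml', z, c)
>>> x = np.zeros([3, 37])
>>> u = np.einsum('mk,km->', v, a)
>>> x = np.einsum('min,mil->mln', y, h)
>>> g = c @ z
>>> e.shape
(11, 37)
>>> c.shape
(11, 37)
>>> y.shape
(11, 37, 3)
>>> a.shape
(11, 11)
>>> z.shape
(37, 37)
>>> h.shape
(11, 37, 11)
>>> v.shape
(11, 11)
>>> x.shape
(11, 11, 3)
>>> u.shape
()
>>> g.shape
(11, 37)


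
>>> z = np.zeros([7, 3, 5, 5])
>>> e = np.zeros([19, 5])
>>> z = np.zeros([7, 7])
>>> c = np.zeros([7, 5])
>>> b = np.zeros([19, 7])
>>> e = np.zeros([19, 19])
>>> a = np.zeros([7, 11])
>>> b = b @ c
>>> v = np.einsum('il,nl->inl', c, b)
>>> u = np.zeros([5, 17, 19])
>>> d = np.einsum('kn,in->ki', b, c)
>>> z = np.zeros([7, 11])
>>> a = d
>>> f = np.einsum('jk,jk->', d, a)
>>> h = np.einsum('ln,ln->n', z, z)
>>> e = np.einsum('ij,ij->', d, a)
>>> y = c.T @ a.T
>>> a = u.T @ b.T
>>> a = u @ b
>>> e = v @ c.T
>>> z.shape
(7, 11)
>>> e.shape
(7, 19, 7)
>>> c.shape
(7, 5)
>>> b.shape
(19, 5)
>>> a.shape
(5, 17, 5)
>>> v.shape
(7, 19, 5)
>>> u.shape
(5, 17, 19)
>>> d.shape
(19, 7)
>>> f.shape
()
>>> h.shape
(11,)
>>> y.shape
(5, 19)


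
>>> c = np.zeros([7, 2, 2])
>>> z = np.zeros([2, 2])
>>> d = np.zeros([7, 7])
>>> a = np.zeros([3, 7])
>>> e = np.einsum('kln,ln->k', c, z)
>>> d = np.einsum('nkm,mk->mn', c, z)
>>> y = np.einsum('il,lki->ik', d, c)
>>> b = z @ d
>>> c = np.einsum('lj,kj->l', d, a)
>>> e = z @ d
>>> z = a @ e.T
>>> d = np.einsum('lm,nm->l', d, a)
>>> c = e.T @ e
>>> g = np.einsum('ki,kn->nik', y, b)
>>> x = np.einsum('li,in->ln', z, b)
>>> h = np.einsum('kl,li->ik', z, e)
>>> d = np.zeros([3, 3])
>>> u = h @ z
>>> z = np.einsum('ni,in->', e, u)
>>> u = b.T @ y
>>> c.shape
(7, 7)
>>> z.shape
()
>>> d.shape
(3, 3)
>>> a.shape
(3, 7)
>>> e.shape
(2, 7)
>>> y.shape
(2, 2)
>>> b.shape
(2, 7)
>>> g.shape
(7, 2, 2)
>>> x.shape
(3, 7)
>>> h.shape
(7, 3)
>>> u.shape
(7, 2)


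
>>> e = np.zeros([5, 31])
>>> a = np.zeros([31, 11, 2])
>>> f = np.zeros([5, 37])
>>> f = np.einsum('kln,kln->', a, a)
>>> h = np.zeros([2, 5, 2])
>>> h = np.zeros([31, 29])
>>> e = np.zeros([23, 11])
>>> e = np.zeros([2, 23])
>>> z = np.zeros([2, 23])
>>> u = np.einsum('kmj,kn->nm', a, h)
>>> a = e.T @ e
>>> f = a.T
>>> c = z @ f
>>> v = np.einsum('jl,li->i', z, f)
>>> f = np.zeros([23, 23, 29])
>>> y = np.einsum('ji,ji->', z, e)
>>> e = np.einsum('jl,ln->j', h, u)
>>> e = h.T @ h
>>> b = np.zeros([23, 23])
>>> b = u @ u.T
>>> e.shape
(29, 29)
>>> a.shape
(23, 23)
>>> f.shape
(23, 23, 29)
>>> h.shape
(31, 29)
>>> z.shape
(2, 23)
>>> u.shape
(29, 11)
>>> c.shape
(2, 23)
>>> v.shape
(23,)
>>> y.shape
()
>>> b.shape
(29, 29)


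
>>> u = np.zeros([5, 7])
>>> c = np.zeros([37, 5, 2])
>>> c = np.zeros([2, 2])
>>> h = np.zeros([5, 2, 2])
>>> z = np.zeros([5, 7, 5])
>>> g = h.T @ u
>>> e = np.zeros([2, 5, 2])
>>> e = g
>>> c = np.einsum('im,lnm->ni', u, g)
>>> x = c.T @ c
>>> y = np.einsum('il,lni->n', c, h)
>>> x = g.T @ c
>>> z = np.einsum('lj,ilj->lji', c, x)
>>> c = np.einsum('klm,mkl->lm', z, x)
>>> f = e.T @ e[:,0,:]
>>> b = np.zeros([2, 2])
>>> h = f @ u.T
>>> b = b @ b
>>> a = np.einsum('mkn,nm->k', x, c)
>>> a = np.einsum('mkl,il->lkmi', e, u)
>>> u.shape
(5, 7)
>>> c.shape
(5, 7)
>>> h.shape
(7, 2, 5)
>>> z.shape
(2, 5, 7)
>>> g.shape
(2, 2, 7)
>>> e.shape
(2, 2, 7)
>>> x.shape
(7, 2, 5)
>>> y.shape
(2,)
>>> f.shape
(7, 2, 7)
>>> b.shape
(2, 2)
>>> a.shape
(7, 2, 2, 5)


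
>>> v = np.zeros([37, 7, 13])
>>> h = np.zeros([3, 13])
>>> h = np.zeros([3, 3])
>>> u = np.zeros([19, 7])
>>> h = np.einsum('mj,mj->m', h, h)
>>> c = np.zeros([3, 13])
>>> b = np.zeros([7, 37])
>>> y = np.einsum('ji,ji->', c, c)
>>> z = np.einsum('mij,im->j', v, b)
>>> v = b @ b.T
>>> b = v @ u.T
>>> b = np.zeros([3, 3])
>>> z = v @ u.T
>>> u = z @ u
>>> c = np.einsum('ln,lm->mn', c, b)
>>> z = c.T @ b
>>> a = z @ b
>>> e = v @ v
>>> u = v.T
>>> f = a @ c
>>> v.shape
(7, 7)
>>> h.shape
(3,)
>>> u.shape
(7, 7)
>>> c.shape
(3, 13)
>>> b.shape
(3, 3)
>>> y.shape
()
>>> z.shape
(13, 3)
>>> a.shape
(13, 3)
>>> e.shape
(7, 7)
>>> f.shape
(13, 13)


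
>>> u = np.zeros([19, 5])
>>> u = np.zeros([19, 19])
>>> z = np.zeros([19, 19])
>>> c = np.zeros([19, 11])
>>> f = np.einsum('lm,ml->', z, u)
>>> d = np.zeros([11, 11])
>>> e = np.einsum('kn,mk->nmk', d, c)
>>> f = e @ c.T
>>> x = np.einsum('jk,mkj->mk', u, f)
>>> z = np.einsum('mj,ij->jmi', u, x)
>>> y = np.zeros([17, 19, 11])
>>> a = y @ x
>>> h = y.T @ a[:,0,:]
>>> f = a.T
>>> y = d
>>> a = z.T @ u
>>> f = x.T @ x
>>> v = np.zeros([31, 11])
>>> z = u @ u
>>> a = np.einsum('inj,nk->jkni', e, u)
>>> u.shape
(19, 19)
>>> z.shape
(19, 19)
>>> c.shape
(19, 11)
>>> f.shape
(19, 19)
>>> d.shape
(11, 11)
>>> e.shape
(11, 19, 11)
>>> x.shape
(11, 19)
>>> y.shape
(11, 11)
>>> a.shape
(11, 19, 19, 11)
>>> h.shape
(11, 19, 19)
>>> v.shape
(31, 11)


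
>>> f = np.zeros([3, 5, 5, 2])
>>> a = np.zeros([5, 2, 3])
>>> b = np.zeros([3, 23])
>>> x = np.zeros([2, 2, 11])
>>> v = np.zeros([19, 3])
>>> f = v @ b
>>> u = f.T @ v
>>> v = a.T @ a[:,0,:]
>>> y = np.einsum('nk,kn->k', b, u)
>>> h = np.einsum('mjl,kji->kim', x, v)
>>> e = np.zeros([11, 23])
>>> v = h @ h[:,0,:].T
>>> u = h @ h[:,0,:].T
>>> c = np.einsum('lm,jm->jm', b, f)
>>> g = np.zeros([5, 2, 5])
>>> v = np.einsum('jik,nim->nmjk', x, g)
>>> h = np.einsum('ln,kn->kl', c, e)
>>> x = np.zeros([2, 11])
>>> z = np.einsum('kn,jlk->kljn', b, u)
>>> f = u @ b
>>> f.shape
(3, 3, 23)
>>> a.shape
(5, 2, 3)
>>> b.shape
(3, 23)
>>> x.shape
(2, 11)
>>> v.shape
(5, 5, 2, 11)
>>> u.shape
(3, 3, 3)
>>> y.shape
(23,)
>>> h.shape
(11, 19)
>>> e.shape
(11, 23)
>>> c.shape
(19, 23)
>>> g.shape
(5, 2, 5)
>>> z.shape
(3, 3, 3, 23)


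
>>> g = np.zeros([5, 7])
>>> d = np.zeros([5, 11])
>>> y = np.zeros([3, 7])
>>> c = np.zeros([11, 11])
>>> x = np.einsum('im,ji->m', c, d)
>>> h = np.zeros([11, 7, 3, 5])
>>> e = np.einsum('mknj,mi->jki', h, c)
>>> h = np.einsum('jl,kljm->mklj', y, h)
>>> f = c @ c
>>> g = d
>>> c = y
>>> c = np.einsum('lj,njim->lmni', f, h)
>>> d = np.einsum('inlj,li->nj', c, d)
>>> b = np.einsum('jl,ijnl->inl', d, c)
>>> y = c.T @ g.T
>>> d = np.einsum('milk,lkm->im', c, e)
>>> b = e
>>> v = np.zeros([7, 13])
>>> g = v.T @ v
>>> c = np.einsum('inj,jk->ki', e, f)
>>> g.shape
(13, 13)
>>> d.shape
(3, 11)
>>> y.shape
(7, 5, 3, 5)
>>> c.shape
(11, 5)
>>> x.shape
(11,)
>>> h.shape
(5, 11, 7, 3)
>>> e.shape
(5, 7, 11)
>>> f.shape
(11, 11)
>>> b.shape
(5, 7, 11)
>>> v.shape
(7, 13)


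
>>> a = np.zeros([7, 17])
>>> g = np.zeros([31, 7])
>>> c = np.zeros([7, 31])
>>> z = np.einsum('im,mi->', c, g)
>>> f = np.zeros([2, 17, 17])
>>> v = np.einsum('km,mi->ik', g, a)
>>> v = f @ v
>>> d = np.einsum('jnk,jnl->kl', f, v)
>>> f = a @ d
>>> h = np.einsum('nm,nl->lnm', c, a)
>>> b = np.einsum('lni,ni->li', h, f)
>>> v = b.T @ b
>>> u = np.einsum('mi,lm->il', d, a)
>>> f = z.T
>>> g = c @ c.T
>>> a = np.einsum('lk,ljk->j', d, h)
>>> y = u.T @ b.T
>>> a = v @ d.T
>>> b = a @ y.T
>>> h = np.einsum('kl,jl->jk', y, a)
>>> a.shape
(31, 17)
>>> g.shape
(7, 7)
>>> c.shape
(7, 31)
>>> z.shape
()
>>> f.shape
()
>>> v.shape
(31, 31)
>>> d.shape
(17, 31)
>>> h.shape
(31, 7)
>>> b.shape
(31, 7)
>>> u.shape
(31, 7)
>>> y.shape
(7, 17)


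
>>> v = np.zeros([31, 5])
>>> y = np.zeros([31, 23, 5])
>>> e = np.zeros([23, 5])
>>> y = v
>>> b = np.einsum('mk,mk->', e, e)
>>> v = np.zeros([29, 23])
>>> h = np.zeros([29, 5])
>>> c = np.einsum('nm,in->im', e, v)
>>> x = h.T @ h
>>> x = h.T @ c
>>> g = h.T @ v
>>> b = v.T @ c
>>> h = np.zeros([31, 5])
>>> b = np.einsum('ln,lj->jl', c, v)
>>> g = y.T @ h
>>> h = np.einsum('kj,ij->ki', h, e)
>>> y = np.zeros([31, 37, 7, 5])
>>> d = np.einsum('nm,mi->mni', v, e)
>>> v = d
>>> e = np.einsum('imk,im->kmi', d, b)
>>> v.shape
(23, 29, 5)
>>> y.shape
(31, 37, 7, 5)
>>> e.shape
(5, 29, 23)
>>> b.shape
(23, 29)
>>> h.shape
(31, 23)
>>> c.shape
(29, 5)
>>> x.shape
(5, 5)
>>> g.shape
(5, 5)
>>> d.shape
(23, 29, 5)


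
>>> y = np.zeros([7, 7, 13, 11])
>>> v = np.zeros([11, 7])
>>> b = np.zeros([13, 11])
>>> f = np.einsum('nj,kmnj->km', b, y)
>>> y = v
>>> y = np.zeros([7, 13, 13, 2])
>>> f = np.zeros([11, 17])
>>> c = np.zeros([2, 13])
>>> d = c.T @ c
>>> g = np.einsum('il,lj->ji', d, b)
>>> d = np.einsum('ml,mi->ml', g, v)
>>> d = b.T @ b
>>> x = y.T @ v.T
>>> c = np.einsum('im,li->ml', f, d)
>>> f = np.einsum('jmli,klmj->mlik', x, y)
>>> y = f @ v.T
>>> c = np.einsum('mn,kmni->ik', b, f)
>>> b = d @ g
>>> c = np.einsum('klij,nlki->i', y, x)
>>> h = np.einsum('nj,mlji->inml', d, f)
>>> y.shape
(13, 13, 11, 11)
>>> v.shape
(11, 7)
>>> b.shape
(11, 13)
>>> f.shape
(13, 13, 11, 7)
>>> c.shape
(11,)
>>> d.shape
(11, 11)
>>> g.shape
(11, 13)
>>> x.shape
(2, 13, 13, 11)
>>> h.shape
(7, 11, 13, 13)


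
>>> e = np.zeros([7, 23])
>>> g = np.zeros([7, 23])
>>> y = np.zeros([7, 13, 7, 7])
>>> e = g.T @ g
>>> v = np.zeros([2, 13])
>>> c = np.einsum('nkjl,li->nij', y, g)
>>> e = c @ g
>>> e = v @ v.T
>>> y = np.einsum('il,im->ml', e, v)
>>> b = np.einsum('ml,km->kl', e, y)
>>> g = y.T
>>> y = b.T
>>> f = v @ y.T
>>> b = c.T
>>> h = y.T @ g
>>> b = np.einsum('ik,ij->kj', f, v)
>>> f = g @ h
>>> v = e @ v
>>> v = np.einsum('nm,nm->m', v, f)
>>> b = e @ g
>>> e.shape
(2, 2)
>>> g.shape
(2, 13)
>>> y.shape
(2, 13)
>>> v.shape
(13,)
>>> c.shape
(7, 23, 7)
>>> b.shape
(2, 13)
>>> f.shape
(2, 13)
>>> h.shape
(13, 13)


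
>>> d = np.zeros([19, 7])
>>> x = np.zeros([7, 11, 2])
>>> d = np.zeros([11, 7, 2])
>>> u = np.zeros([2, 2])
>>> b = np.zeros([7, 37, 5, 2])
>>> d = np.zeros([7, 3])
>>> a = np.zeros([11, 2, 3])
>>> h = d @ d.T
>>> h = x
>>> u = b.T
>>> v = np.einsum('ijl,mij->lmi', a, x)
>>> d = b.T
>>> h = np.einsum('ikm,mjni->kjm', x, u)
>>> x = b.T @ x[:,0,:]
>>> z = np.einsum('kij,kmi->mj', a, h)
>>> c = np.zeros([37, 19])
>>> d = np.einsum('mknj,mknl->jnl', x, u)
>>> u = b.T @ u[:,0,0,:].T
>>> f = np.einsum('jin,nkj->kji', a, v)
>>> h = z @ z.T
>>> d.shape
(2, 37, 7)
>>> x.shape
(2, 5, 37, 2)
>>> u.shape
(2, 5, 37, 2)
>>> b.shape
(7, 37, 5, 2)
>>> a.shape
(11, 2, 3)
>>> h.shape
(5, 5)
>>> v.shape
(3, 7, 11)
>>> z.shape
(5, 3)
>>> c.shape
(37, 19)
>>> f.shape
(7, 11, 2)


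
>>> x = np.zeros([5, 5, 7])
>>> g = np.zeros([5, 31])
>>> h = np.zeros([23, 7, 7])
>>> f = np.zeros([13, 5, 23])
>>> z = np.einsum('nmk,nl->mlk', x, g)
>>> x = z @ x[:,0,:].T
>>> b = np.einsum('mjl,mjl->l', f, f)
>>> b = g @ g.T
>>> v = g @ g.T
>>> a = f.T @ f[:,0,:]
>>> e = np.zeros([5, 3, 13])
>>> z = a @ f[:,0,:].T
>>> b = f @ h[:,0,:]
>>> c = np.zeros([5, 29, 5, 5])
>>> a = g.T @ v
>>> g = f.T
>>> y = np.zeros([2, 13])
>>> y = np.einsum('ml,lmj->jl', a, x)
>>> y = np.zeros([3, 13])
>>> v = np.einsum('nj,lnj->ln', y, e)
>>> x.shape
(5, 31, 5)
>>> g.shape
(23, 5, 13)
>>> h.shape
(23, 7, 7)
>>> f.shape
(13, 5, 23)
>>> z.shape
(23, 5, 13)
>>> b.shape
(13, 5, 7)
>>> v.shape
(5, 3)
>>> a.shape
(31, 5)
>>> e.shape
(5, 3, 13)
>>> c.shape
(5, 29, 5, 5)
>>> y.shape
(3, 13)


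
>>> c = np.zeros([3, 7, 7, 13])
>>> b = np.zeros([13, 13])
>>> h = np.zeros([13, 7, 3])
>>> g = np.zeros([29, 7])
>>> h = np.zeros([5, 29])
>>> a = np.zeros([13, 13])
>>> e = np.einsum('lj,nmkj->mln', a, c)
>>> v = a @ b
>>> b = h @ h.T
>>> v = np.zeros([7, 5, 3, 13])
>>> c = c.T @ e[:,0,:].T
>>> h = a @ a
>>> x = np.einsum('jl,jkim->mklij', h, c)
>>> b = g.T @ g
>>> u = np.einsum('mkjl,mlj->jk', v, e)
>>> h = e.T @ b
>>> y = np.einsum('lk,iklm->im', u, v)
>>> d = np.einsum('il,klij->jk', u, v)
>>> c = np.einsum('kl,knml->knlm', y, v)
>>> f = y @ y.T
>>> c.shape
(7, 5, 13, 3)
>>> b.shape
(7, 7)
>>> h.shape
(3, 13, 7)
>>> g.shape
(29, 7)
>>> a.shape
(13, 13)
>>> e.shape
(7, 13, 3)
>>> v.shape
(7, 5, 3, 13)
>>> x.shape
(7, 7, 13, 7, 13)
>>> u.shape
(3, 5)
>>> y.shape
(7, 13)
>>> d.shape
(13, 7)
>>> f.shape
(7, 7)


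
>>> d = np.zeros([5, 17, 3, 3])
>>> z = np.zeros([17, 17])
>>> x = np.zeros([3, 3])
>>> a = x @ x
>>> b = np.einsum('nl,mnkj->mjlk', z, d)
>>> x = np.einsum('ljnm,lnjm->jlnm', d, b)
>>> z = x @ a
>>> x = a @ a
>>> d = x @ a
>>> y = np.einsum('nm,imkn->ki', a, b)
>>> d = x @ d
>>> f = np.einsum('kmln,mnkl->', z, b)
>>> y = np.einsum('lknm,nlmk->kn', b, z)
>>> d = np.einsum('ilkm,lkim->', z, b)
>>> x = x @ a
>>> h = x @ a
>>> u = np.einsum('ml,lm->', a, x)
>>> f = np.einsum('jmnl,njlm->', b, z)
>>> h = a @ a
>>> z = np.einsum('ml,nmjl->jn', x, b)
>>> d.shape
()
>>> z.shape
(17, 5)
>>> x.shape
(3, 3)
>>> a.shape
(3, 3)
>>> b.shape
(5, 3, 17, 3)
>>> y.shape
(3, 17)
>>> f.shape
()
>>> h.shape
(3, 3)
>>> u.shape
()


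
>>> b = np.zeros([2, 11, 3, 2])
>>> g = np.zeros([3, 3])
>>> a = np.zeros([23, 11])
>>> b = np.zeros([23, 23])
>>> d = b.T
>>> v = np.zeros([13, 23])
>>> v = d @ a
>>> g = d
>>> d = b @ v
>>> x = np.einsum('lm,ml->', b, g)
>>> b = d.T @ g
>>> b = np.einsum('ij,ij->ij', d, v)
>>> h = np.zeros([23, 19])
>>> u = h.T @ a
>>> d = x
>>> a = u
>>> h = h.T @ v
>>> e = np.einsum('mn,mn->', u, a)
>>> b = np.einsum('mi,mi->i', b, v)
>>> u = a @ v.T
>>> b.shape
(11,)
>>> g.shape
(23, 23)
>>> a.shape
(19, 11)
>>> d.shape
()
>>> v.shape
(23, 11)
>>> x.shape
()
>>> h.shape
(19, 11)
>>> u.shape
(19, 23)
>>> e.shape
()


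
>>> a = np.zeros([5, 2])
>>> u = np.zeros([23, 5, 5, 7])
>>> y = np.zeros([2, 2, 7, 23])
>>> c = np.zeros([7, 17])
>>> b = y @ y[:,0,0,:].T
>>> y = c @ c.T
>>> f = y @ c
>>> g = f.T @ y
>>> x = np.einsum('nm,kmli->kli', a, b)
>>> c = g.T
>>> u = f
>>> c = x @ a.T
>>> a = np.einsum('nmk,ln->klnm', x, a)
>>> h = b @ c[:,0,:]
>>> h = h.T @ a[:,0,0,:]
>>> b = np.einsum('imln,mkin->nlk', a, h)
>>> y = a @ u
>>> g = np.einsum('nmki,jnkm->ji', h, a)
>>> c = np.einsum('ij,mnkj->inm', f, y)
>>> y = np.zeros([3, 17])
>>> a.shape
(2, 5, 2, 7)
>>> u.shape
(7, 17)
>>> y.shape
(3, 17)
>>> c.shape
(7, 5, 2)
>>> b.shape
(7, 2, 7)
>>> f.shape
(7, 17)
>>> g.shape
(2, 7)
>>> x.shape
(2, 7, 2)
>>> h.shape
(5, 7, 2, 7)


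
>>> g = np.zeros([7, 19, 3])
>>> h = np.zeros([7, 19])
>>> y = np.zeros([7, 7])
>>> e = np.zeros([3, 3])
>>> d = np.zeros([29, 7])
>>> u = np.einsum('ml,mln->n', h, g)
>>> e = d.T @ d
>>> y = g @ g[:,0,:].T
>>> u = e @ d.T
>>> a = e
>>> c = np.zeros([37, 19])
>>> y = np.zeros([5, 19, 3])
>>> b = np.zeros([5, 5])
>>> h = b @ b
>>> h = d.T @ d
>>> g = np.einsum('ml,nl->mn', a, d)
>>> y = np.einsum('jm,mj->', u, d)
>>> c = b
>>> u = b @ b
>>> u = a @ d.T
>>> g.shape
(7, 29)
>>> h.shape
(7, 7)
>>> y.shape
()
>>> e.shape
(7, 7)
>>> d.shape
(29, 7)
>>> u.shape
(7, 29)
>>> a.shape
(7, 7)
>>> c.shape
(5, 5)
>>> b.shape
(5, 5)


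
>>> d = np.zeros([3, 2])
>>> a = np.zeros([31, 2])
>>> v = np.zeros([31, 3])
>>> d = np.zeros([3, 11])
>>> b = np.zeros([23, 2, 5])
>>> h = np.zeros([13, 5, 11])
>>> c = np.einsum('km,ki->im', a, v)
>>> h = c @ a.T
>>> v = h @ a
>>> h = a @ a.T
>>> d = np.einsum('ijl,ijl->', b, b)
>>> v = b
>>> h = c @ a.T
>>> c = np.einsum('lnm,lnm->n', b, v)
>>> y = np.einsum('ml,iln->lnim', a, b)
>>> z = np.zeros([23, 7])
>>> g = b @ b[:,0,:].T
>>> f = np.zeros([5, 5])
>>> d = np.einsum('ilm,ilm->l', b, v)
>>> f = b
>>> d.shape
(2,)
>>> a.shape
(31, 2)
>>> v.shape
(23, 2, 5)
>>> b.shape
(23, 2, 5)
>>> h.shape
(3, 31)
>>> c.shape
(2,)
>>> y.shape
(2, 5, 23, 31)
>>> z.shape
(23, 7)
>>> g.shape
(23, 2, 23)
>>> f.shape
(23, 2, 5)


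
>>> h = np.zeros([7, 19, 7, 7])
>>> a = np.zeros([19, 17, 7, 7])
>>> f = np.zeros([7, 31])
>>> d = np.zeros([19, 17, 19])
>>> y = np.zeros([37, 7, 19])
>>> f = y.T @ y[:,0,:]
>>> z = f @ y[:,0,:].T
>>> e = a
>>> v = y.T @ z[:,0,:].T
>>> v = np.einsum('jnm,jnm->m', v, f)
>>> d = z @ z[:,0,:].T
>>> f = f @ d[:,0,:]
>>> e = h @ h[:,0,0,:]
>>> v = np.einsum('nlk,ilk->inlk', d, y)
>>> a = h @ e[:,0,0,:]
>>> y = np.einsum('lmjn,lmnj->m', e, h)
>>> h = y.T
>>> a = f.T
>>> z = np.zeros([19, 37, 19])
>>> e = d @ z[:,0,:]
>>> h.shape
(19,)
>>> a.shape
(19, 7, 19)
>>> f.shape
(19, 7, 19)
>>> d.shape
(19, 7, 19)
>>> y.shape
(19,)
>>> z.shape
(19, 37, 19)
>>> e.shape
(19, 7, 19)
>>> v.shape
(37, 19, 7, 19)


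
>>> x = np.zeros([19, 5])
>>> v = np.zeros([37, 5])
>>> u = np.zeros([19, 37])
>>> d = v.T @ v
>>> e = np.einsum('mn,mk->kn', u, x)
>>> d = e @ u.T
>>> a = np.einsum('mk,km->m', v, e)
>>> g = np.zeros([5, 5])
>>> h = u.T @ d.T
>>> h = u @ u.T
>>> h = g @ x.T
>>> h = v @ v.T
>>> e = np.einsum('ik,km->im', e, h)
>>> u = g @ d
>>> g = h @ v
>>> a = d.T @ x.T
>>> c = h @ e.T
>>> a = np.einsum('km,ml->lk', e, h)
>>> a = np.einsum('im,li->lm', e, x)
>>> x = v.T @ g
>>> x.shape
(5, 5)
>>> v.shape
(37, 5)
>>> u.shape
(5, 19)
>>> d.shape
(5, 19)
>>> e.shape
(5, 37)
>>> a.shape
(19, 37)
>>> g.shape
(37, 5)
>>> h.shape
(37, 37)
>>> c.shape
(37, 5)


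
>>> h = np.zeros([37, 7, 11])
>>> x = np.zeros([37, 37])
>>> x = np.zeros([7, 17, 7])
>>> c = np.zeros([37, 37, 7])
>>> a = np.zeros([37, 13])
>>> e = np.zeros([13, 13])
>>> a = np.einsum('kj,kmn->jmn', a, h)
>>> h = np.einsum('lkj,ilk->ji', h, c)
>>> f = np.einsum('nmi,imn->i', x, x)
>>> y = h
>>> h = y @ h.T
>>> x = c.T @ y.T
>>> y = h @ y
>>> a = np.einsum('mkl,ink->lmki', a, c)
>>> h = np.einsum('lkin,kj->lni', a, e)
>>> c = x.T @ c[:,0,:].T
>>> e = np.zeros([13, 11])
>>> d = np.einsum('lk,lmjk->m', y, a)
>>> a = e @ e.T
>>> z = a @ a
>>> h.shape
(11, 37, 7)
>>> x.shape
(7, 37, 11)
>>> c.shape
(11, 37, 37)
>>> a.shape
(13, 13)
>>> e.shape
(13, 11)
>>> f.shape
(7,)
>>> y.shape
(11, 37)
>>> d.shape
(13,)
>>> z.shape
(13, 13)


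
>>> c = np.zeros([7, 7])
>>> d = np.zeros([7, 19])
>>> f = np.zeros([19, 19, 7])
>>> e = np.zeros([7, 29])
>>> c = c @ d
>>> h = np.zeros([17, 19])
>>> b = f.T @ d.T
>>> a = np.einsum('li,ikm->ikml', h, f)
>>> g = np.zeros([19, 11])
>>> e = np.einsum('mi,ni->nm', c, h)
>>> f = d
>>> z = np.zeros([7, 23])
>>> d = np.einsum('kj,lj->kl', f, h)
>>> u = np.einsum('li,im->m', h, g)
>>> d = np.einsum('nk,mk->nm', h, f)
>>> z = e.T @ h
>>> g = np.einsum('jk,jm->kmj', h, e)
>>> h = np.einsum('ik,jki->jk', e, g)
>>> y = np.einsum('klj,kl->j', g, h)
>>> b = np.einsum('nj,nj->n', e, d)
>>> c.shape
(7, 19)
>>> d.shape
(17, 7)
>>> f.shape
(7, 19)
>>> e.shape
(17, 7)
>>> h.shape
(19, 7)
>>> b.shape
(17,)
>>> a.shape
(19, 19, 7, 17)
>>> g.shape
(19, 7, 17)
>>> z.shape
(7, 19)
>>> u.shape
(11,)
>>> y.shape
(17,)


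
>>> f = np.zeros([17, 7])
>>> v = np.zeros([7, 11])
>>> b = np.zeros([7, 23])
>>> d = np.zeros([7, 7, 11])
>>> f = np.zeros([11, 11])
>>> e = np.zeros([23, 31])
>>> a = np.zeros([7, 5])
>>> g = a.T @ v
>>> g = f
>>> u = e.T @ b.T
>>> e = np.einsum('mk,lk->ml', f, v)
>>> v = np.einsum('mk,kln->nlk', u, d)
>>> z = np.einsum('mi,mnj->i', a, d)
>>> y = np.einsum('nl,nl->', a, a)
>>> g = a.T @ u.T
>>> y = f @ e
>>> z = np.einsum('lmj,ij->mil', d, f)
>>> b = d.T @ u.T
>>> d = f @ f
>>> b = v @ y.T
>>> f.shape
(11, 11)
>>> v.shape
(11, 7, 7)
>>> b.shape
(11, 7, 11)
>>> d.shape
(11, 11)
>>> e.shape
(11, 7)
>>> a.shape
(7, 5)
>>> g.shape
(5, 31)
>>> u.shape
(31, 7)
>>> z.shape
(7, 11, 7)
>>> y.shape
(11, 7)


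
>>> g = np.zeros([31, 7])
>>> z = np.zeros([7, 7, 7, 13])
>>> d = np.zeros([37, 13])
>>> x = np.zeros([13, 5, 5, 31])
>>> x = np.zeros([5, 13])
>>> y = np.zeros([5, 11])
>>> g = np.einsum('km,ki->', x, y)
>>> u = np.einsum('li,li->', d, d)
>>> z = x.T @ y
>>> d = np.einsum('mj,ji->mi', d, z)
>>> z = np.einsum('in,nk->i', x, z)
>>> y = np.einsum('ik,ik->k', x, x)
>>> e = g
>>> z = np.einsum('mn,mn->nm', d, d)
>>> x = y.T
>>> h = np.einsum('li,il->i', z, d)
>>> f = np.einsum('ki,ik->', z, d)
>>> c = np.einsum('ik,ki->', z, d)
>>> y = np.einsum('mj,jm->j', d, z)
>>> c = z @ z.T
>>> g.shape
()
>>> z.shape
(11, 37)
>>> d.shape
(37, 11)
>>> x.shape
(13,)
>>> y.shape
(11,)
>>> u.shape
()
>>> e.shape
()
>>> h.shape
(37,)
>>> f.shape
()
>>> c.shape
(11, 11)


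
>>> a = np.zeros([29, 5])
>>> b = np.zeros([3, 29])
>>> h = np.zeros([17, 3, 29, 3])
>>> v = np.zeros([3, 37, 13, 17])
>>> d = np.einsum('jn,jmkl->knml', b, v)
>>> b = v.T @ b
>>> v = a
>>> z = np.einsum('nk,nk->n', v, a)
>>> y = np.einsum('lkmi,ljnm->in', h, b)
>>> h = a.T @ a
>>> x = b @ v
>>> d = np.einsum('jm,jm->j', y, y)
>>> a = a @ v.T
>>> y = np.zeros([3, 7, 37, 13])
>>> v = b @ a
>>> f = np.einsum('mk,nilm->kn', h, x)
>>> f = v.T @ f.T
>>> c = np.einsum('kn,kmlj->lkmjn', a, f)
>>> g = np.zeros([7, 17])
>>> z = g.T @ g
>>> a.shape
(29, 29)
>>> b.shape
(17, 13, 37, 29)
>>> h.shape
(5, 5)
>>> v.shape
(17, 13, 37, 29)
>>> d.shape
(3,)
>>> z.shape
(17, 17)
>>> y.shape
(3, 7, 37, 13)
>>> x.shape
(17, 13, 37, 5)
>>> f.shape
(29, 37, 13, 5)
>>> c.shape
(13, 29, 37, 5, 29)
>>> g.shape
(7, 17)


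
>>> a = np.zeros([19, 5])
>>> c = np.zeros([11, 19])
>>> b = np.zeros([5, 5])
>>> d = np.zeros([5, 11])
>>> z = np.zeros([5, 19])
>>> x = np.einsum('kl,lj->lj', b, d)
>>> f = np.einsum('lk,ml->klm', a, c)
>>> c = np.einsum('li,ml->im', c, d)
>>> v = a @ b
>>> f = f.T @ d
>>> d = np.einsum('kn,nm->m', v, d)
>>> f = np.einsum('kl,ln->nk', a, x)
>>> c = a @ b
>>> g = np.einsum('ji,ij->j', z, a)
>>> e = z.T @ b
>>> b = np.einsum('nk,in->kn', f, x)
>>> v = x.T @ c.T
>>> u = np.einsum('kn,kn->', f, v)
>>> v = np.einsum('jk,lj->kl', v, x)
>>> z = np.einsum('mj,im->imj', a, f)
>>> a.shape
(19, 5)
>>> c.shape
(19, 5)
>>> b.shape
(19, 11)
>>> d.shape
(11,)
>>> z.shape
(11, 19, 5)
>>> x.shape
(5, 11)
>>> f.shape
(11, 19)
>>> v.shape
(19, 5)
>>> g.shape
(5,)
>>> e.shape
(19, 5)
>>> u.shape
()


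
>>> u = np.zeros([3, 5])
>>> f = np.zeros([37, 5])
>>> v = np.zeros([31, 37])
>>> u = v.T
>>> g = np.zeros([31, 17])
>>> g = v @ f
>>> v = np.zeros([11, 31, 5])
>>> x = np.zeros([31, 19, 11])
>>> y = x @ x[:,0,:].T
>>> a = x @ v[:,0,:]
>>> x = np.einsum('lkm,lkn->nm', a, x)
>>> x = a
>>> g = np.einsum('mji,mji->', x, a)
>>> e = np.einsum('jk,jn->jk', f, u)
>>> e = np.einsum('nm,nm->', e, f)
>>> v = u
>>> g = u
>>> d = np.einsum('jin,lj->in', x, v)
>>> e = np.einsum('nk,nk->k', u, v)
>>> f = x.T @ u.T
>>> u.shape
(37, 31)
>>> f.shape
(5, 19, 37)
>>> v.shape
(37, 31)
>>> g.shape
(37, 31)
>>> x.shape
(31, 19, 5)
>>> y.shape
(31, 19, 31)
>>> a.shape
(31, 19, 5)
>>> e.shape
(31,)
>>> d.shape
(19, 5)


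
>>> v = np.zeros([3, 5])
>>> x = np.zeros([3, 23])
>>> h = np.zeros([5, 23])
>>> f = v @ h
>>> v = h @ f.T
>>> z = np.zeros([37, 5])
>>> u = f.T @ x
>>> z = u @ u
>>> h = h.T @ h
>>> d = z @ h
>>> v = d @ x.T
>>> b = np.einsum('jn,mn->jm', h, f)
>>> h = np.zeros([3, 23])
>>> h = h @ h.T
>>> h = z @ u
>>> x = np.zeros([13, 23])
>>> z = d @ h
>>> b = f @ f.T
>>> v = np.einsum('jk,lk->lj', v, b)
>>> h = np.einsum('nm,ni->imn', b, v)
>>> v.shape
(3, 23)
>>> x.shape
(13, 23)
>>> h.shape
(23, 3, 3)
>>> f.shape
(3, 23)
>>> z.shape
(23, 23)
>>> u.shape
(23, 23)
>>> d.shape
(23, 23)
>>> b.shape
(3, 3)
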